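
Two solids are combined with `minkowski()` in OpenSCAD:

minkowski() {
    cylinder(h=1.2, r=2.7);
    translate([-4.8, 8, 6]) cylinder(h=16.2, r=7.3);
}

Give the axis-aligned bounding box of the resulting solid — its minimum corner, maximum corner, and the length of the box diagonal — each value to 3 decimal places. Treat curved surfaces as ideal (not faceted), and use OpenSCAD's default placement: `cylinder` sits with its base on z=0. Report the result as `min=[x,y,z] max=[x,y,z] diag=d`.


min=[-14.800,-2.000,6.000] max=[5.200,18.000,23.400] diag=33.208

A = translate([-4.8, 8, 6]) cylinder(h=16.2, r=7.3) → bbox [-12.1,0.7,6] .. [2.5,15.3,22.2]
B = cylinder(h=1.2, r=2.7) → bbox [-2.7,-2.7,0] .. [2.7,2.7,1.2]
lo = A.lo+B.lo = [-12.1-2.7, 0.7-2.7, 6+0] = [-14.800,-2.000,6.000]
hi = A.hi+B.hi = [2.5+2.7, 15.3+2.7, 22.2+1.2] = [5.200,18.000,23.400]
diag = √(20²+20²+17.4²) = √1102.76 = 33.208


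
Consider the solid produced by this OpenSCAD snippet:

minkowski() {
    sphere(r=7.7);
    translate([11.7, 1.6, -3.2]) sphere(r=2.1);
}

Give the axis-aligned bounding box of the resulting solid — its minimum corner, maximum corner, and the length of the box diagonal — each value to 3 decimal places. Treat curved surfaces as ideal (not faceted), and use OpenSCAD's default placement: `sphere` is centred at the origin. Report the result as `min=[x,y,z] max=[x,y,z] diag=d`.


min=[1.900,-8.200,-13.000] max=[21.500,11.400,6.600] diag=33.948

A = translate([11.7, 1.6, -3.2]) sphere(r=2.1) → bbox [9.6,-0.5,-5.3] .. [13.8,3.7,-1.1]
B = sphere(r=7.7) → bbox [-7.7,-7.7,-7.7] .. [7.7,7.7,7.7]
lo = A.lo+B.lo = [9.6-7.7, -0.5-7.7, -5.3-7.7] = [1.900,-8.200,-13.000]
hi = A.hi+B.hi = [13.8+7.7, 3.7+7.7, -1.1+7.7] = [21.500,11.400,6.600]
diag = √(19.6²+19.6²+19.6²) = √1152.48 = 33.948


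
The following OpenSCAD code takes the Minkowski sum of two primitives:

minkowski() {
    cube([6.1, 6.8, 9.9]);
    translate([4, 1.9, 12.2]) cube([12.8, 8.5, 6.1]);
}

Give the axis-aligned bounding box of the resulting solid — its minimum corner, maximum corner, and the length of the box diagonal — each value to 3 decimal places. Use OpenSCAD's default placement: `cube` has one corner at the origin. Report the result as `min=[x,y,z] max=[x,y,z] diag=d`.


A = translate([4, 1.9, 12.2]) cube([12.8, 8.5, 6.1]) → bbox [4,1.9,12.2] .. [16.8,10.4,18.3]
B = cube([6.1, 6.8, 9.9]) → bbox [0,0,0] .. [6.1,6.8,9.9]
lo = A.lo+B.lo = [4+0, 1.9+0, 12.2+0] = [4.000,1.900,12.200]
hi = A.hi+B.hi = [16.8+6.1, 10.4+6.8, 18.3+9.9] = [22.900,17.200,28.200]
diag = √(18.9²+15.3²+16²) = √847.3 = 29.108

min=[4.000,1.900,12.200] max=[22.900,17.200,28.200] diag=29.108


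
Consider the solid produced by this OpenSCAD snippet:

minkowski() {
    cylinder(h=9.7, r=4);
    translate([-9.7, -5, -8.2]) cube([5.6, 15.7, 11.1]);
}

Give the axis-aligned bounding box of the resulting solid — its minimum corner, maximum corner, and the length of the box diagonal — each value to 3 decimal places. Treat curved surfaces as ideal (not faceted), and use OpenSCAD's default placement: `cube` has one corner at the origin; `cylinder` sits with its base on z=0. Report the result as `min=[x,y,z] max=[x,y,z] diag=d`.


A = translate([-9.7, -5, -8.2]) cube([5.6, 15.7, 11.1]) → bbox [-9.7,-5,-8.2] .. [-4.1,10.7,2.9]
B = cylinder(h=9.7, r=4) → bbox [-4,-4,0] .. [4,4,9.7]
lo = A.lo+B.lo = [-9.7-4, -5-4, -8.2+0] = [-13.700,-9.000,-8.200]
hi = A.hi+B.hi = [-4.1+4, 10.7+4, 2.9+9.7] = [-0.100,14.700,12.600]
diag = √(13.6²+23.7²+20.8²) = √1179.29 = 34.341

min=[-13.700,-9.000,-8.200] max=[-0.100,14.700,12.600] diag=34.341


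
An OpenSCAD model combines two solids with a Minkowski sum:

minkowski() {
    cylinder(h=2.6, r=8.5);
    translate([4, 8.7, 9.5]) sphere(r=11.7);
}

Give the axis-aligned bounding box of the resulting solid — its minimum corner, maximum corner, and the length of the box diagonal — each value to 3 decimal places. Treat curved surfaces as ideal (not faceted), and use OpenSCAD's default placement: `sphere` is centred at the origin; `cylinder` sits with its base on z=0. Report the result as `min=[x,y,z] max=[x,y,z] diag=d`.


A = translate([4, 8.7, 9.5]) sphere(r=11.7) → bbox [-7.7,-3,-2.2] .. [15.7,20.4,21.2]
B = cylinder(h=2.6, r=8.5) → bbox [-8.5,-8.5,0] .. [8.5,8.5,2.6]
lo = A.lo+B.lo = [-7.7-8.5, -3-8.5, -2.2+0] = [-16.200,-11.500,-2.200]
hi = A.hi+B.hi = [15.7+8.5, 20.4+8.5, 21.2+2.6] = [24.200,28.900,23.800]
diag = √(40.4²+40.4²+26²) = √3940.32 = 62.772

min=[-16.200,-11.500,-2.200] max=[24.200,28.900,23.800] diag=62.772


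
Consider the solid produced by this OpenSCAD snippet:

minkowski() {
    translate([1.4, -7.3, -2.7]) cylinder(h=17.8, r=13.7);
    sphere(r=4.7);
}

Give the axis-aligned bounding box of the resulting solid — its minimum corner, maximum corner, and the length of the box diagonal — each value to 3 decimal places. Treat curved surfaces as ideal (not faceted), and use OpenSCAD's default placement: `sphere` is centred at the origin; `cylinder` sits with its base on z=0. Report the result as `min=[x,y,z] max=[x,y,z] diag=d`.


min=[-17.000,-25.700,-7.400] max=[19.800,11.100,19.800] diag=58.722

A = translate([1.4, -7.3, -2.7]) cylinder(h=17.8, r=13.7) → bbox [-12.3,-21,-2.7] .. [15.1,6.4,15.1]
B = sphere(r=4.7) → bbox [-4.7,-4.7,-4.7] .. [4.7,4.7,4.7]
lo = A.lo+B.lo = [-12.3-4.7, -21-4.7, -2.7-4.7] = [-17.000,-25.700,-7.400]
hi = A.hi+B.hi = [15.1+4.7, 6.4+4.7, 15.1+4.7] = [19.800,11.100,19.800]
diag = √(36.8²+36.8²+27.2²) = √3448.32 = 58.722


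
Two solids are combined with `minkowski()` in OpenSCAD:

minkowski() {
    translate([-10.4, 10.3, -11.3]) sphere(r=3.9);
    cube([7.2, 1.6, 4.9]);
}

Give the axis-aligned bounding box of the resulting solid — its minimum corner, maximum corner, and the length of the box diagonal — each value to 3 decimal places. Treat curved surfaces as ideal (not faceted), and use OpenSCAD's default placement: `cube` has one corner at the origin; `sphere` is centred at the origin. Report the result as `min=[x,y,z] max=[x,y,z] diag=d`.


A = translate([-10.4, 10.3, -11.3]) sphere(r=3.9) → bbox [-14.3,6.4,-15.2] .. [-6.5,14.2,-7.4]
B = cube([7.2, 1.6, 4.9]) → bbox [0,0,0] .. [7.2,1.6,4.9]
lo = A.lo+B.lo = [-14.3+0, 6.4+0, -15.2+0] = [-14.300,6.400,-15.200]
hi = A.hi+B.hi = [-6.5+7.2, 14.2+1.6, -7.4+4.9] = [0.700,15.800,-2.500]
diag = √(15²+9.4²+12.7²) = √474.65 = 21.786

min=[-14.300,6.400,-15.200] max=[0.700,15.800,-2.500] diag=21.786


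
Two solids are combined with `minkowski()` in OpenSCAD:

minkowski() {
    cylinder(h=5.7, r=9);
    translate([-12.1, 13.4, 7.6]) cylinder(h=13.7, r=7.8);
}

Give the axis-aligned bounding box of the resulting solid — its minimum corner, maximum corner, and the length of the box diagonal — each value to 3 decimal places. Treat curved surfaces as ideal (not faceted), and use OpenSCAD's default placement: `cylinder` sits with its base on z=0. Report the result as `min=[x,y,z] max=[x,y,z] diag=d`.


A = translate([-12.1, 13.4, 7.6]) cylinder(h=13.7, r=7.8) → bbox [-19.9,5.6,7.6] .. [-4.3,21.2,21.3]
B = cylinder(h=5.7, r=9) → bbox [-9,-9,0] .. [9,9,5.7]
lo = A.lo+B.lo = [-19.9-9, 5.6-9, 7.6+0] = [-28.900,-3.400,7.600]
hi = A.hi+B.hi = [-4.3+9, 21.2+9, 21.3+5.7] = [4.700,30.200,27.000]
diag = √(33.6²+33.6²+19.4²) = √2634.28 = 51.325

min=[-28.900,-3.400,7.600] max=[4.700,30.200,27.000] diag=51.325


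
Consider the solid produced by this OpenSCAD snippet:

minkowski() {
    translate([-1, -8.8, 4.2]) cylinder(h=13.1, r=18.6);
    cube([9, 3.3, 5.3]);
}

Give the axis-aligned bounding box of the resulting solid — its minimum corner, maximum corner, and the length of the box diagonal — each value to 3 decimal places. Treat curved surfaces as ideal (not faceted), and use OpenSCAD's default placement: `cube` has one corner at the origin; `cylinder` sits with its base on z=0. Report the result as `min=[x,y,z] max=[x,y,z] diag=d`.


A = translate([-1, -8.8, 4.2]) cylinder(h=13.1, r=18.6) → bbox [-19.6,-27.4,4.2] .. [17.6,9.8,17.3]
B = cube([9, 3.3, 5.3]) → bbox [0,0,0] .. [9,3.3,5.3]
lo = A.lo+B.lo = [-19.6+0, -27.4+0, 4.2+0] = [-19.600,-27.400,4.200]
hi = A.hi+B.hi = [17.6+9, 9.8+3.3, 17.3+5.3] = [26.600,13.100,22.600]
diag = √(46.2²+40.5²+18.4²) = √4113.25 = 64.135

min=[-19.600,-27.400,4.200] max=[26.600,13.100,22.600] diag=64.135


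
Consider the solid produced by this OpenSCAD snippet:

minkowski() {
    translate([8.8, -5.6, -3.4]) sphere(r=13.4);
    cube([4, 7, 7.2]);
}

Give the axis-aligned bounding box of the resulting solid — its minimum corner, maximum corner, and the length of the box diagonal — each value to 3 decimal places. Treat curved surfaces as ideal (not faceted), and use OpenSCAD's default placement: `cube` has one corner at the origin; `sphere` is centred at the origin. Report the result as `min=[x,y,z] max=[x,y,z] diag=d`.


min=[-4.600,-19.000,-16.800] max=[26.200,14.800,17.200] diag=56.983

A = translate([8.8, -5.6, -3.4]) sphere(r=13.4) → bbox [-4.6,-19,-16.8] .. [22.2,7.8,10]
B = cube([4, 7, 7.2]) → bbox [0,0,0] .. [4,7,7.2]
lo = A.lo+B.lo = [-4.6+0, -19+0, -16.8+0] = [-4.600,-19.000,-16.800]
hi = A.hi+B.hi = [22.2+4, 7.8+7, 10+7.2] = [26.200,14.800,17.200]
diag = √(30.8²+33.8²+34²) = √3247.08 = 56.983


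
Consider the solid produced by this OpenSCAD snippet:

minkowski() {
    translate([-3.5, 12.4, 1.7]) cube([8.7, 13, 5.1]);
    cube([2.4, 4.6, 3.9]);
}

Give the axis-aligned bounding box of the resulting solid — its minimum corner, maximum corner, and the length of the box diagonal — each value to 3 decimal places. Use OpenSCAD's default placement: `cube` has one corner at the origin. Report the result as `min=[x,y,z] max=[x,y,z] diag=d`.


min=[-3.500,12.400,1.700] max=[7.600,30.000,10.700] diag=22.671

A = translate([-3.5, 12.4, 1.7]) cube([8.7, 13, 5.1]) → bbox [-3.5,12.4,1.7] .. [5.2,25.4,6.8]
B = cube([2.4, 4.6, 3.9]) → bbox [0,0,0] .. [2.4,4.6,3.9]
lo = A.lo+B.lo = [-3.5+0, 12.4+0, 1.7+0] = [-3.500,12.400,1.700]
hi = A.hi+B.hi = [5.2+2.4, 25.4+4.6, 6.8+3.9] = [7.600,30.000,10.700]
diag = √(11.1²+17.6²+9²) = √513.97 = 22.671


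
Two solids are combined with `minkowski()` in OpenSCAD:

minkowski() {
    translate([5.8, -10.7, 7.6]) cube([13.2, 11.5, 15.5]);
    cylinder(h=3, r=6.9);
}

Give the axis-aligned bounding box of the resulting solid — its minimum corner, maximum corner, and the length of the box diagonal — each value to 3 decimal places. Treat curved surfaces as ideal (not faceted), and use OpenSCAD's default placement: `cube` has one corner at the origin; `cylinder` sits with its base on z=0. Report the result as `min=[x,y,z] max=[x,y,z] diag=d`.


min=[-1.100,-17.600,7.600] max=[25.900,7.700,26.100] diag=41.368

A = translate([5.8, -10.7, 7.6]) cube([13.2, 11.5, 15.5]) → bbox [5.8,-10.7,7.6] .. [19,0.8,23.1]
B = cylinder(h=3, r=6.9) → bbox [-6.9,-6.9,0] .. [6.9,6.9,3]
lo = A.lo+B.lo = [5.8-6.9, -10.7-6.9, 7.6+0] = [-1.100,-17.600,7.600]
hi = A.hi+B.hi = [19+6.9, 0.8+6.9, 23.1+3] = [25.900,7.700,26.100]
diag = √(27²+25.3²+18.5²) = √1711.34 = 41.368


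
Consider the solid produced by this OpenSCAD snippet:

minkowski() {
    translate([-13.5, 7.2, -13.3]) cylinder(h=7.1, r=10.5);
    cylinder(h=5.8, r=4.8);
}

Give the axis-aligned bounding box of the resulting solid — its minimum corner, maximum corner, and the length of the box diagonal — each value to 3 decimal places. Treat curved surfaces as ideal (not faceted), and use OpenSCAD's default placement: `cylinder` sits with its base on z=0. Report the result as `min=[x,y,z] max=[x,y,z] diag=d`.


min=[-28.800,-8.100,-13.300] max=[1.800,22.500,-0.400] diag=45.157

A = translate([-13.5, 7.2, -13.3]) cylinder(h=7.1, r=10.5) → bbox [-24,-3.3,-13.3] .. [-3,17.7,-6.2]
B = cylinder(h=5.8, r=4.8) → bbox [-4.8,-4.8,0] .. [4.8,4.8,5.8]
lo = A.lo+B.lo = [-24-4.8, -3.3-4.8, -13.3+0] = [-28.800,-8.100,-13.300]
hi = A.hi+B.hi = [-3+4.8, 17.7+4.8, -6.2+5.8] = [1.800,22.500,-0.400]
diag = √(30.6²+30.6²+12.9²) = √2039.13 = 45.157


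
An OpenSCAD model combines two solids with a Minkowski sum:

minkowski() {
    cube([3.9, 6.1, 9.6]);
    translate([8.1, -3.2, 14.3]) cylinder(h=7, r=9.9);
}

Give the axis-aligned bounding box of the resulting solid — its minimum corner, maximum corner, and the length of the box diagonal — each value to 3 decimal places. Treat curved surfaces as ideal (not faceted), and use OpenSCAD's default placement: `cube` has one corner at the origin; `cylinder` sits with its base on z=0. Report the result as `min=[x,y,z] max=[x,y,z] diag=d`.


min=[-1.800,-13.100,14.300] max=[21.900,12.800,30.900] diag=38.834

A = translate([8.1, -3.2, 14.3]) cylinder(h=7, r=9.9) → bbox [-1.8,-13.1,14.3] .. [18,6.7,21.3]
B = cube([3.9, 6.1, 9.6]) → bbox [0,0,0] .. [3.9,6.1,9.6]
lo = A.lo+B.lo = [-1.8+0, -13.1+0, 14.3+0] = [-1.800,-13.100,14.300]
hi = A.hi+B.hi = [18+3.9, 6.7+6.1, 21.3+9.6] = [21.900,12.800,30.900]
diag = √(23.7²+25.9²+16.6²) = √1508.06 = 38.834


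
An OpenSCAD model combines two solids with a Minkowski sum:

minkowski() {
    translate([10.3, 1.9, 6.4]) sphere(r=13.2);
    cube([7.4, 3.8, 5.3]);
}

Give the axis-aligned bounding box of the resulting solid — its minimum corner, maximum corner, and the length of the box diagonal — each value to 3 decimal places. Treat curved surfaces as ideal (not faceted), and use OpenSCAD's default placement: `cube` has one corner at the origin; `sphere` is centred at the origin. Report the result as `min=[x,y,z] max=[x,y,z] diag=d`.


A = translate([10.3, 1.9, 6.4]) sphere(r=13.2) → bbox [-2.9,-11.3,-6.8] .. [23.5,15.1,19.6]
B = cube([7.4, 3.8, 5.3]) → bbox [0,0,0] .. [7.4,3.8,5.3]
lo = A.lo+B.lo = [-2.9+0, -11.3+0, -6.8+0] = [-2.900,-11.300,-6.800]
hi = A.hi+B.hi = [23.5+7.4, 15.1+3.8, 19.6+5.3] = [30.900,18.900,24.900]
diag = √(33.8²+30.2²+31.7²) = √3059.37 = 55.312

min=[-2.900,-11.300,-6.800] max=[30.900,18.900,24.900] diag=55.312


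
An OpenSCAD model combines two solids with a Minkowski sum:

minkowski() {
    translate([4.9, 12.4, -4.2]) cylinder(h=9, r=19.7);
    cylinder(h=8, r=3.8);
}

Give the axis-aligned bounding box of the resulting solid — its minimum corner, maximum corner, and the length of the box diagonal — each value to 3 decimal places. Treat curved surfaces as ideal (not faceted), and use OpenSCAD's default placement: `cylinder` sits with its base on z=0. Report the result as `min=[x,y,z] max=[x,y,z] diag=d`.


A = translate([4.9, 12.4, -4.2]) cylinder(h=9, r=19.7) → bbox [-14.8,-7.3,-4.2] .. [24.6,32.1,4.8]
B = cylinder(h=8, r=3.8) → bbox [-3.8,-3.8,0] .. [3.8,3.8,8]
lo = A.lo+B.lo = [-14.8-3.8, -7.3-3.8, -4.2+0] = [-18.600,-11.100,-4.200]
hi = A.hi+B.hi = [24.6+3.8, 32.1+3.8, 4.8+8] = [28.400,35.900,12.800]
diag = √(47²+47²+17²) = √4707 = 68.608

min=[-18.600,-11.100,-4.200] max=[28.400,35.900,12.800] diag=68.608


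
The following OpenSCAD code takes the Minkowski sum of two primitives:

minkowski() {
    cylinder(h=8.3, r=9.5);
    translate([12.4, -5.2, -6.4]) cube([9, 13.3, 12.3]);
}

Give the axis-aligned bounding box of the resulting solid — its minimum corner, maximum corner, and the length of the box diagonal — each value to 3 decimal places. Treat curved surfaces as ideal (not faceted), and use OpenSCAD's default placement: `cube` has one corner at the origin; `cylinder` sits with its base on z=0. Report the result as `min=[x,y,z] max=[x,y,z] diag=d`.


min=[2.900,-14.700,-6.400] max=[30.900,17.600,14.200] diag=47.452

A = translate([12.4, -5.2, -6.4]) cube([9, 13.3, 12.3]) → bbox [12.4,-5.2,-6.4] .. [21.4,8.1,5.9]
B = cylinder(h=8.3, r=9.5) → bbox [-9.5,-9.5,0] .. [9.5,9.5,8.3]
lo = A.lo+B.lo = [12.4-9.5, -5.2-9.5, -6.4+0] = [2.900,-14.700,-6.400]
hi = A.hi+B.hi = [21.4+9.5, 8.1+9.5, 5.9+8.3] = [30.900,17.600,14.200]
diag = √(28²+32.3²+20.6²) = √2251.65 = 47.452


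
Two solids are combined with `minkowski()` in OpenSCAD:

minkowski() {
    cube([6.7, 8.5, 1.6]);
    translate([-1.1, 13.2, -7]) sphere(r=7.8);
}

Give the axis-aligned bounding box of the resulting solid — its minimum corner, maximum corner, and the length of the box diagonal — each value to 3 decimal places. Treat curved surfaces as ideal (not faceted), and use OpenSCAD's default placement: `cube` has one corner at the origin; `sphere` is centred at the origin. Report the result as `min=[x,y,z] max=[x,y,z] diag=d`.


min=[-8.900,5.400,-14.800] max=[13.400,29.500,2.400] diag=37.067

A = translate([-1.1, 13.2, -7]) sphere(r=7.8) → bbox [-8.9,5.4,-14.8] .. [6.7,21,0.8]
B = cube([6.7, 8.5, 1.6]) → bbox [0,0,0] .. [6.7,8.5,1.6]
lo = A.lo+B.lo = [-8.9+0, 5.4+0, -14.8+0] = [-8.900,5.400,-14.800]
hi = A.hi+B.hi = [6.7+6.7, 21+8.5, 0.8+1.6] = [13.400,29.500,2.400]
diag = √(22.3²+24.1²+17.2²) = √1373.94 = 37.067


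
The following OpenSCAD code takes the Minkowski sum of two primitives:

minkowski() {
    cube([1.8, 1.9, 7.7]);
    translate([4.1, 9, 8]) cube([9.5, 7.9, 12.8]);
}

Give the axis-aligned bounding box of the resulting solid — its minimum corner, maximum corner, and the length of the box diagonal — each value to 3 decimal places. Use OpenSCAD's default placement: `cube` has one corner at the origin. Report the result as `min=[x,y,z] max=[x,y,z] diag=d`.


min=[4.100,9.000,8.000] max=[15.400,18.800,28.500] diag=25.377

A = translate([4.1, 9, 8]) cube([9.5, 7.9, 12.8]) → bbox [4.1,9,8] .. [13.6,16.9,20.8]
B = cube([1.8, 1.9, 7.7]) → bbox [0,0,0] .. [1.8,1.9,7.7]
lo = A.lo+B.lo = [4.1+0, 9+0, 8+0] = [4.100,9.000,8.000]
hi = A.hi+B.hi = [13.6+1.8, 16.9+1.9, 20.8+7.7] = [15.400,18.800,28.500]
diag = √(11.3²+9.8²+20.5²) = √643.98 = 25.377


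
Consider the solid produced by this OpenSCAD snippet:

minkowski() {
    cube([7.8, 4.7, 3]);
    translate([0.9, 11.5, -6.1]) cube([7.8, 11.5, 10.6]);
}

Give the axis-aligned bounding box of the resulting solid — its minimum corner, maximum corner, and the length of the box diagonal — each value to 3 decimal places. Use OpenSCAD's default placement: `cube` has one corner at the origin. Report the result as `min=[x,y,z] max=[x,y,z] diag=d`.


min=[0.900,11.500,-6.100] max=[16.500,27.700,7.500] diag=26.282

A = translate([0.9, 11.5, -6.1]) cube([7.8, 11.5, 10.6]) → bbox [0.9,11.5,-6.1] .. [8.7,23,4.5]
B = cube([7.8, 4.7, 3]) → bbox [0,0,0] .. [7.8,4.7,3]
lo = A.lo+B.lo = [0.9+0, 11.5+0, -6.1+0] = [0.900,11.500,-6.100]
hi = A.hi+B.hi = [8.7+7.8, 23+4.7, 4.5+3] = [16.500,27.700,7.500]
diag = √(15.6²+16.2²+13.6²) = √690.76 = 26.282


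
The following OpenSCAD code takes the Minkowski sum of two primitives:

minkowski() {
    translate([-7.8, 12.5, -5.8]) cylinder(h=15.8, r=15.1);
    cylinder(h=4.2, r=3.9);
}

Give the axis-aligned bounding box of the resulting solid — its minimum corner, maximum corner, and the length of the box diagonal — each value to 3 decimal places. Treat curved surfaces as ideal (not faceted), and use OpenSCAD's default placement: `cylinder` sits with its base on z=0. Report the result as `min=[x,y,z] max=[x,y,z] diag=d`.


min=[-26.800,-6.500,-5.800] max=[11.200,31.500,14.200] diag=57.341

A = translate([-7.8, 12.5, -5.8]) cylinder(h=15.8, r=15.1) → bbox [-22.9,-2.6,-5.8] .. [7.3,27.6,10]
B = cylinder(h=4.2, r=3.9) → bbox [-3.9,-3.9,0] .. [3.9,3.9,4.2]
lo = A.lo+B.lo = [-22.9-3.9, -2.6-3.9, -5.8+0] = [-26.800,-6.500,-5.800]
hi = A.hi+B.hi = [7.3+3.9, 27.6+3.9, 10+4.2] = [11.200,31.500,14.200]
diag = √(38²+38²+20²) = √3288 = 57.341


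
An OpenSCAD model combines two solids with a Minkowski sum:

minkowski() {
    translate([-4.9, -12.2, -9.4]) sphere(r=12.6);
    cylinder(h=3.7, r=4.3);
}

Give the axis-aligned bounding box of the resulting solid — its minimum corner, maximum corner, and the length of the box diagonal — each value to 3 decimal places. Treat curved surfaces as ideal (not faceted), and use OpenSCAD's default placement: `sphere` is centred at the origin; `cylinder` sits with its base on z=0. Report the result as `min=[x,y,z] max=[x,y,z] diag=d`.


min=[-21.800,-29.100,-22.000] max=[12.000,4.700,6.900] diag=55.858

A = translate([-4.9, -12.2, -9.4]) sphere(r=12.6) → bbox [-17.5,-24.8,-22] .. [7.7,0.4,3.2]
B = cylinder(h=3.7, r=4.3) → bbox [-4.3,-4.3,0] .. [4.3,4.3,3.7]
lo = A.lo+B.lo = [-17.5-4.3, -24.8-4.3, -22+0] = [-21.800,-29.100,-22.000]
hi = A.hi+B.hi = [7.7+4.3, 0.4+4.3, 3.2+3.7] = [12.000,4.700,6.900]
diag = √(33.8²+33.8²+28.9²) = √3120.09 = 55.858


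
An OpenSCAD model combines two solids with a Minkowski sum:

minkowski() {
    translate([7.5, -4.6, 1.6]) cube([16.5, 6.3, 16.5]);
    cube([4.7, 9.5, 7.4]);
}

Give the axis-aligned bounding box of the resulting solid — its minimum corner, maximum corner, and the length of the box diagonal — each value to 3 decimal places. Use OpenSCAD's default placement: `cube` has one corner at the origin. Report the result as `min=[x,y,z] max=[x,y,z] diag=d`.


min=[7.500,-4.600,1.600] max=[28.700,11.200,25.500] diag=35.641

A = translate([7.5, -4.6, 1.6]) cube([16.5, 6.3, 16.5]) → bbox [7.5,-4.6,1.6] .. [24,1.7,18.1]
B = cube([4.7, 9.5, 7.4]) → bbox [0,0,0] .. [4.7,9.5,7.4]
lo = A.lo+B.lo = [7.5+0, -4.6+0, 1.6+0] = [7.500,-4.600,1.600]
hi = A.hi+B.hi = [24+4.7, 1.7+9.5, 18.1+7.4] = [28.700,11.200,25.500]
diag = √(21.2²+15.8²+23.9²) = √1270.29 = 35.641


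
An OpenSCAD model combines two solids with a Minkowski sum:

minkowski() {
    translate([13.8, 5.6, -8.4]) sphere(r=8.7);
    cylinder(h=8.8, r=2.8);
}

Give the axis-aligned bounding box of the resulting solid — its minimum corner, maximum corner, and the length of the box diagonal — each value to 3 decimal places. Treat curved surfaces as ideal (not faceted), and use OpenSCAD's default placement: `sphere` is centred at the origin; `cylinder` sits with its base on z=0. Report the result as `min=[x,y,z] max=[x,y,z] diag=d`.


A = translate([13.8, 5.6, -8.4]) sphere(r=8.7) → bbox [5.1,-3.1,-17.1] .. [22.5,14.3,0.3]
B = cylinder(h=8.8, r=2.8) → bbox [-2.8,-2.8,0] .. [2.8,2.8,8.8]
lo = A.lo+B.lo = [5.1-2.8, -3.1-2.8, -17.1+0] = [2.300,-5.900,-17.100]
hi = A.hi+B.hi = [22.5+2.8, 14.3+2.8, 0.3+8.8] = [25.300,17.100,9.100]
diag = √(23²+23²+26.2²) = √1744.44 = 41.766

min=[2.300,-5.900,-17.100] max=[25.300,17.100,9.100] diag=41.766


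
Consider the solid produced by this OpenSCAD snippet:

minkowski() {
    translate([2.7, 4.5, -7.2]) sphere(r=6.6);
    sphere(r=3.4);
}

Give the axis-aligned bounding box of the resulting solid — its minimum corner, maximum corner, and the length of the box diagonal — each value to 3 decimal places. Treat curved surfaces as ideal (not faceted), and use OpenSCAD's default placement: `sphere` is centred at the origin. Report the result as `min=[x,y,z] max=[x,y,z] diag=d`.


min=[-7.300,-5.500,-17.200] max=[12.700,14.500,2.800] diag=34.641

A = translate([2.7, 4.5, -7.2]) sphere(r=6.6) → bbox [-3.9,-2.1,-13.8] .. [9.3,11.1,-0.6]
B = sphere(r=3.4) → bbox [-3.4,-3.4,-3.4] .. [3.4,3.4,3.4]
lo = A.lo+B.lo = [-3.9-3.4, -2.1-3.4, -13.8-3.4] = [-7.300,-5.500,-17.200]
hi = A.hi+B.hi = [9.3+3.4, 11.1+3.4, -0.6+3.4] = [12.700,14.500,2.800]
diag = √(20²+20²+20²) = √1200 = 34.641


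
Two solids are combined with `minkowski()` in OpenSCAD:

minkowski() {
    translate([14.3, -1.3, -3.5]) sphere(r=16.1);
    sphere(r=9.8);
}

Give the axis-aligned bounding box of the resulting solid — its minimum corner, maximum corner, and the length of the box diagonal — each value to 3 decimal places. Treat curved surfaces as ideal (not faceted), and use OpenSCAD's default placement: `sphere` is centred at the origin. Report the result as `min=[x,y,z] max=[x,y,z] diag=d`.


min=[-11.600,-27.200,-29.400] max=[40.200,24.600,22.400] diag=89.720

A = translate([14.3, -1.3, -3.5]) sphere(r=16.1) → bbox [-1.8,-17.4,-19.6] .. [30.4,14.8,12.6]
B = sphere(r=9.8) → bbox [-9.8,-9.8,-9.8] .. [9.8,9.8,9.8]
lo = A.lo+B.lo = [-1.8-9.8, -17.4-9.8, -19.6-9.8] = [-11.600,-27.200,-29.400]
hi = A.hi+B.hi = [30.4+9.8, 14.8+9.8, 12.6+9.8] = [40.200,24.600,22.400]
diag = √(51.8²+51.8²+51.8²) = √8049.72 = 89.720


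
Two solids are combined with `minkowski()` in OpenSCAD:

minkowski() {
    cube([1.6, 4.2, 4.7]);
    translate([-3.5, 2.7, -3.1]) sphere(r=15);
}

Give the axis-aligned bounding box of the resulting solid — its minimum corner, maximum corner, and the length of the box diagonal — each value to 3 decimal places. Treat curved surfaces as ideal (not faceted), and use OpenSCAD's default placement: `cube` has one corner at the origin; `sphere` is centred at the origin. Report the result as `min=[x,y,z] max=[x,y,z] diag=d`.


A = translate([-3.5, 2.7, -3.1]) sphere(r=15) → bbox [-18.5,-12.3,-18.1] .. [11.5,17.7,11.9]
B = cube([1.6, 4.2, 4.7]) → bbox [0,0,0] .. [1.6,4.2,4.7]
lo = A.lo+B.lo = [-18.5+0, -12.3+0, -18.1+0] = [-18.500,-12.300,-18.100]
hi = A.hi+B.hi = [11.5+1.6, 17.7+4.2, 11.9+4.7] = [13.100,21.900,16.600]
diag = √(31.6²+34.2²+34.7²) = √3372.29 = 58.071

min=[-18.500,-12.300,-18.100] max=[13.100,21.900,16.600] diag=58.071


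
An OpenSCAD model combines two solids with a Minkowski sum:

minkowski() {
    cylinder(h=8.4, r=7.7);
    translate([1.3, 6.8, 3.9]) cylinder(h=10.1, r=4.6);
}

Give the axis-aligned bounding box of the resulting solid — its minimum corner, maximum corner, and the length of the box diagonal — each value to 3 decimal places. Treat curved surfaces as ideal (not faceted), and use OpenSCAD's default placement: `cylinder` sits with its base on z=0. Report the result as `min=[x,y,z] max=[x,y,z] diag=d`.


A = translate([1.3, 6.8, 3.9]) cylinder(h=10.1, r=4.6) → bbox [-3.3,2.2,3.9] .. [5.9,11.4,14]
B = cylinder(h=8.4, r=7.7) → bbox [-7.7,-7.7,0] .. [7.7,7.7,8.4]
lo = A.lo+B.lo = [-3.3-7.7, 2.2-7.7, 3.9+0] = [-11.000,-5.500,3.900]
hi = A.hi+B.hi = [5.9+7.7, 11.4+7.7, 14+8.4] = [13.600,19.100,22.400]
diag = √(24.6²+24.6²+18.5²) = √1552.57 = 39.403

min=[-11.000,-5.500,3.900] max=[13.600,19.100,22.400] diag=39.403


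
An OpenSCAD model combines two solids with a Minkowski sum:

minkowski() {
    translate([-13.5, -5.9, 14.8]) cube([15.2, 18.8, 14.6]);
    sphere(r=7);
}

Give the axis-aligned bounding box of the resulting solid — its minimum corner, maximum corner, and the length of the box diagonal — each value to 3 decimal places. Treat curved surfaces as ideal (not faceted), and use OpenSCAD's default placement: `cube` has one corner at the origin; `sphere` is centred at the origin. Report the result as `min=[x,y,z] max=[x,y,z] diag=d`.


A = translate([-13.5, -5.9, 14.8]) cube([15.2, 18.8, 14.6]) → bbox [-13.5,-5.9,14.8] .. [1.7,12.9,29.4]
B = sphere(r=7) → bbox [-7,-7,-7] .. [7,7,7]
lo = A.lo+B.lo = [-13.5-7, -5.9-7, 14.8-7] = [-20.500,-12.900,7.800]
hi = A.hi+B.hi = [1.7+7, 12.9+7, 29.4+7] = [8.700,19.900,36.400]
diag = √(29.2²+32.8²+28.6²) = √2746.44 = 52.406

min=[-20.500,-12.900,7.800] max=[8.700,19.900,36.400] diag=52.406


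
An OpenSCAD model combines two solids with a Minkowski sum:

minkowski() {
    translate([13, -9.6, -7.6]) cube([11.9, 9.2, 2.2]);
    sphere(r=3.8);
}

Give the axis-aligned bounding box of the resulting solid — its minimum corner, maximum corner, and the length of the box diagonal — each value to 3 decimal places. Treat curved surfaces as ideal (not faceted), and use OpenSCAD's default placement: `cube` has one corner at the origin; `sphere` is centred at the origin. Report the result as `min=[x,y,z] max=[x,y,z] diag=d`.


min=[9.200,-13.400,-11.400] max=[28.700,3.400,-1.600] diag=27.541

A = translate([13, -9.6, -7.6]) cube([11.9, 9.2, 2.2]) → bbox [13,-9.6,-7.6] .. [24.9,-0.4,-5.4]
B = sphere(r=3.8) → bbox [-3.8,-3.8,-3.8] .. [3.8,3.8,3.8]
lo = A.lo+B.lo = [13-3.8, -9.6-3.8, -7.6-3.8] = [9.200,-13.400,-11.400]
hi = A.hi+B.hi = [24.9+3.8, -0.4+3.8, -5.4+3.8] = [28.700,3.400,-1.600]
diag = √(19.5²+16.8²+9.8²) = √758.53 = 27.541


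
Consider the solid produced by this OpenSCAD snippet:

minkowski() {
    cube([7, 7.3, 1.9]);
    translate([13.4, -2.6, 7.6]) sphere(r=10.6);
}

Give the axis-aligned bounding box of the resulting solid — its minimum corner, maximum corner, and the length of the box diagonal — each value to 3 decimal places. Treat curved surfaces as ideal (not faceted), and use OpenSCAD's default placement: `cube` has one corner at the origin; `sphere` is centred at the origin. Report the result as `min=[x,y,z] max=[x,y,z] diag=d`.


min=[2.800,-13.200,-3.000] max=[31.000,15.300,20.100] diag=46.272

A = translate([13.4, -2.6, 7.6]) sphere(r=10.6) → bbox [2.8,-13.2,-3] .. [24,8,18.2]
B = cube([7, 7.3, 1.9]) → bbox [0,0,0] .. [7,7.3,1.9]
lo = A.lo+B.lo = [2.8+0, -13.2+0, -3+0] = [2.800,-13.200,-3.000]
hi = A.hi+B.hi = [24+7, 8+7.3, 18.2+1.9] = [31.000,15.300,20.100]
diag = √(28.2²+28.5²+23.1²) = √2141.1 = 46.272


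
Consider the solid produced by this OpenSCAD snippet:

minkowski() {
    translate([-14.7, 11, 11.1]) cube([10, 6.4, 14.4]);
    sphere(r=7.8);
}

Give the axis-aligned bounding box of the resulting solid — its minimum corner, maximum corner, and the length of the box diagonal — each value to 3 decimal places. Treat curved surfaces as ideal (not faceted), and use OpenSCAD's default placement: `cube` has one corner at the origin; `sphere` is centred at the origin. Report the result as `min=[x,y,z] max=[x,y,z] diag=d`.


A = translate([-14.7, 11, 11.1]) cube([10, 6.4, 14.4]) → bbox [-14.7,11,11.1] .. [-4.7,17.4,25.5]
B = sphere(r=7.8) → bbox [-7.8,-7.8,-7.8] .. [7.8,7.8,7.8]
lo = A.lo+B.lo = [-14.7-7.8, 11-7.8, 11.1-7.8] = [-22.500,3.200,3.300]
hi = A.hi+B.hi = [-4.7+7.8, 17.4+7.8, 25.5+7.8] = [3.100,25.200,33.300]
diag = √(25.6²+22²+30²) = √2039.36 = 45.159

min=[-22.500,3.200,3.300] max=[3.100,25.200,33.300] diag=45.159


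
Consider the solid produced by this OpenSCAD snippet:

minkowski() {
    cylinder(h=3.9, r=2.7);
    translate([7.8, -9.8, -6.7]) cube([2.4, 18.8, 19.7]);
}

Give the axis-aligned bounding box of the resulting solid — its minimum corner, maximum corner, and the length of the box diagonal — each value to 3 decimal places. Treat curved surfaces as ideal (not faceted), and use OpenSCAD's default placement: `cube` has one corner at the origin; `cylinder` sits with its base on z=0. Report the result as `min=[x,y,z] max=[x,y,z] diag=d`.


A = translate([7.8, -9.8, -6.7]) cube([2.4, 18.8, 19.7]) → bbox [7.8,-9.8,-6.7] .. [10.2,9,13]
B = cylinder(h=3.9, r=2.7) → bbox [-2.7,-2.7,0] .. [2.7,2.7,3.9]
lo = A.lo+B.lo = [7.8-2.7, -9.8-2.7, -6.7+0] = [5.100,-12.500,-6.700]
hi = A.hi+B.hi = [10.2+2.7, 9+2.7, 13+3.9] = [12.900,11.700,16.900]
diag = √(7.8²+24.2²+23.6²) = √1203.44 = 34.691

min=[5.100,-12.500,-6.700] max=[12.900,11.700,16.900] diag=34.691


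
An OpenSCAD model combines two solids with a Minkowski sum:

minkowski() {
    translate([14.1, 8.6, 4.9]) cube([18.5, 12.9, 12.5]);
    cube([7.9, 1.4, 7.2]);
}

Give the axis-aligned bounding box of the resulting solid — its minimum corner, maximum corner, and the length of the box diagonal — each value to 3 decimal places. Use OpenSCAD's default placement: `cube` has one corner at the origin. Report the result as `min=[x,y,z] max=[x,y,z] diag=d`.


A = translate([14.1, 8.6, 4.9]) cube([18.5, 12.9, 12.5]) → bbox [14.1,8.6,4.9] .. [32.6,21.5,17.4]
B = cube([7.9, 1.4, 7.2]) → bbox [0,0,0] .. [7.9,1.4,7.2]
lo = A.lo+B.lo = [14.1+0, 8.6+0, 4.9+0] = [14.100,8.600,4.900]
hi = A.hi+B.hi = [32.6+7.9, 21.5+1.4, 17.4+7.2] = [40.500,22.900,24.600]
diag = √(26.4²+14.3²+19.7²) = √1289.54 = 35.910

min=[14.100,8.600,4.900] max=[40.500,22.900,24.600] diag=35.910


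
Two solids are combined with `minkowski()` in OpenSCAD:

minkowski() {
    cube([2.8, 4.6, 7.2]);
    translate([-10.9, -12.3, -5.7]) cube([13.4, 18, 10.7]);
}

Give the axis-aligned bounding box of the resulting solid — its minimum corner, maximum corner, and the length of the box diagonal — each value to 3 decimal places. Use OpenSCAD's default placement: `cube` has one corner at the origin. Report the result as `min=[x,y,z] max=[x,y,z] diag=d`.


min=[-10.900,-12.300,-5.700] max=[5.300,10.300,12.200] diag=33.070

A = translate([-10.9, -12.3, -5.7]) cube([13.4, 18, 10.7]) → bbox [-10.9,-12.3,-5.7] .. [2.5,5.7,5]
B = cube([2.8, 4.6, 7.2]) → bbox [0,0,0] .. [2.8,4.6,7.2]
lo = A.lo+B.lo = [-10.9+0, -12.3+0, -5.7+0] = [-10.900,-12.300,-5.700]
hi = A.hi+B.hi = [2.5+2.8, 5.7+4.6, 5+7.2] = [5.300,10.300,12.200]
diag = √(16.2²+22.6²+17.9²) = √1093.61 = 33.070


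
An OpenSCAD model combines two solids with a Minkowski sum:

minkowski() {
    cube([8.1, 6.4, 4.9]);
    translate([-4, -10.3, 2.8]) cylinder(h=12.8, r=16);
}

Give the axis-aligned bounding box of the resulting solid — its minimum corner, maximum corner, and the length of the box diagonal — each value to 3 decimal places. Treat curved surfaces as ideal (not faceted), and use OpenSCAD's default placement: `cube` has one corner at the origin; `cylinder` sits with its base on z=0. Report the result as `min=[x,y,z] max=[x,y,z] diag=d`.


A = translate([-4, -10.3, 2.8]) cylinder(h=12.8, r=16) → bbox [-20,-26.3,2.8] .. [12,5.7,15.6]
B = cube([8.1, 6.4, 4.9]) → bbox [0,0,0] .. [8.1,6.4,4.9]
lo = A.lo+B.lo = [-20+0, -26.3+0, 2.8+0] = [-20.000,-26.300,2.800]
hi = A.hi+B.hi = [12+8.1, 5.7+6.4, 15.6+4.9] = [20.100,12.100,20.500]
diag = √(40.1²+38.4²+17.7²) = √3395.86 = 58.274

min=[-20.000,-26.300,2.800] max=[20.100,12.100,20.500] diag=58.274


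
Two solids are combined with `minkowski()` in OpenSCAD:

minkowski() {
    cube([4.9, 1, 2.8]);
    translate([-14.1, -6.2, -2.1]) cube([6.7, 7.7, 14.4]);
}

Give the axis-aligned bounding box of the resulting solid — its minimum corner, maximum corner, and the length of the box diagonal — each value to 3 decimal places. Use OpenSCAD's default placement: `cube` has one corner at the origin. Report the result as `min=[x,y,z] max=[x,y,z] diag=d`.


min=[-14.100,-6.200,-2.100] max=[-2.500,2.500,15.100] diag=22.496

A = translate([-14.1, -6.2, -2.1]) cube([6.7, 7.7, 14.4]) → bbox [-14.1,-6.2,-2.1] .. [-7.4,1.5,12.3]
B = cube([4.9, 1, 2.8]) → bbox [0,0,0] .. [4.9,1,2.8]
lo = A.lo+B.lo = [-14.1+0, -6.2+0, -2.1+0] = [-14.100,-6.200,-2.100]
hi = A.hi+B.hi = [-7.4+4.9, 1.5+1, 12.3+2.8] = [-2.500,2.500,15.100]
diag = √(11.6²+8.7²+17.2²) = √506.09 = 22.496


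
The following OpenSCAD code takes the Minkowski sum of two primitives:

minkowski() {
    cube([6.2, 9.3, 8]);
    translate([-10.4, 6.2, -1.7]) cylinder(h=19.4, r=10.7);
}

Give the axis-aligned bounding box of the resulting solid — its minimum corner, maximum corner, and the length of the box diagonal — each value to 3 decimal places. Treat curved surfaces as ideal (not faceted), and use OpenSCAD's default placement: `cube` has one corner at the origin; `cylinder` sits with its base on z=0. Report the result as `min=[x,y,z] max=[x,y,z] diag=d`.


A = translate([-10.4, 6.2, -1.7]) cylinder(h=19.4, r=10.7) → bbox [-21.1,-4.5,-1.7] .. [0.3,16.9,17.7]
B = cube([6.2, 9.3, 8]) → bbox [0,0,0] .. [6.2,9.3,8]
lo = A.lo+B.lo = [-21.1+0, -4.5+0, -1.7+0] = [-21.100,-4.500,-1.700]
hi = A.hi+B.hi = [0.3+6.2, 16.9+9.3, 17.7+8] = [6.500,26.200,25.700]
diag = √(27.6²+30.7²+27.4²) = √2455.01 = 49.548

min=[-21.100,-4.500,-1.700] max=[6.500,26.200,25.700] diag=49.548


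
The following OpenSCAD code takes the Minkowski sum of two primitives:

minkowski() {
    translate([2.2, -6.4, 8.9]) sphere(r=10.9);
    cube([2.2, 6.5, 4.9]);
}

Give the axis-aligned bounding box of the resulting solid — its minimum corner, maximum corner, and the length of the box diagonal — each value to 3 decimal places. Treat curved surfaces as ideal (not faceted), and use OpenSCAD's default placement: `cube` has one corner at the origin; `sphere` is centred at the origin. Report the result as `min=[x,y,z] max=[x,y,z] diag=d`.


A = translate([2.2, -6.4, 8.9]) sphere(r=10.9) → bbox [-8.7,-17.3,-2] .. [13.1,4.5,19.8]
B = cube([2.2, 6.5, 4.9]) → bbox [0,0,0] .. [2.2,6.5,4.9]
lo = A.lo+B.lo = [-8.7+0, -17.3+0, -2+0] = [-8.700,-17.300,-2.000]
hi = A.hi+B.hi = [13.1+2.2, 4.5+6.5, 19.8+4.9] = [15.300,11.000,24.700]
diag = √(24²+28.3²+26.7²) = √2089.78 = 45.714

min=[-8.700,-17.300,-2.000] max=[15.300,11.000,24.700] diag=45.714


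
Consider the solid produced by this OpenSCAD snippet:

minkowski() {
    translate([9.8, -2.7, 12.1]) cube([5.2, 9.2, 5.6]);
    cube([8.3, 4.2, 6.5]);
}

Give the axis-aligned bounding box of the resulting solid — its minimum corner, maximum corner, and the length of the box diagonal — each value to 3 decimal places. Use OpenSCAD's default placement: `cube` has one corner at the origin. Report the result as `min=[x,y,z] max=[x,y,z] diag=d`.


A = translate([9.8, -2.7, 12.1]) cube([5.2, 9.2, 5.6]) → bbox [9.8,-2.7,12.1] .. [15,6.5,17.7]
B = cube([8.3, 4.2, 6.5]) → bbox [0,0,0] .. [8.3,4.2,6.5]
lo = A.lo+B.lo = [9.8+0, -2.7+0, 12.1+0] = [9.800,-2.700,12.100]
hi = A.hi+B.hi = [15+8.3, 6.5+4.2, 17.7+6.5] = [23.300,10.700,24.200]
diag = √(13.5²+13.4²+12.1²) = √508.22 = 22.544

min=[9.800,-2.700,12.100] max=[23.300,10.700,24.200] diag=22.544


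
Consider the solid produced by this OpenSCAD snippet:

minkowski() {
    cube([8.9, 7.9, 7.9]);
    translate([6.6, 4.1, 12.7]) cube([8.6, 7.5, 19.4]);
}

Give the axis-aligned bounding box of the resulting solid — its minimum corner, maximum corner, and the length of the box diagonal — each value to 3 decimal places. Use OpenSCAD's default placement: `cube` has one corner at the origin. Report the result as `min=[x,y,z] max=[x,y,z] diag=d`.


min=[6.600,4.100,12.700] max=[24.100,19.500,40.000] diag=35.898

A = translate([6.6, 4.1, 12.7]) cube([8.6, 7.5, 19.4]) → bbox [6.6,4.1,12.7] .. [15.2,11.6,32.1]
B = cube([8.9, 7.9, 7.9]) → bbox [0,0,0] .. [8.9,7.9,7.9]
lo = A.lo+B.lo = [6.6+0, 4.1+0, 12.7+0] = [6.600,4.100,12.700]
hi = A.hi+B.hi = [15.2+8.9, 11.6+7.9, 32.1+7.9] = [24.100,19.500,40.000]
diag = √(17.5²+15.4²+27.3²) = √1288.7 = 35.898


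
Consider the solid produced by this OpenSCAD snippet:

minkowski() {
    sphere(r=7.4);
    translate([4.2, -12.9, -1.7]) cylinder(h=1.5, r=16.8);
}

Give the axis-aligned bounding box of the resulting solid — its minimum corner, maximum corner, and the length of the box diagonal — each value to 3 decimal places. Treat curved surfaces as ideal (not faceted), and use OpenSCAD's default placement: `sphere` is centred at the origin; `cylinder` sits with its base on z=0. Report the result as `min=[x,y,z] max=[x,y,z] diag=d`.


A = translate([4.2, -12.9, -1.7]) cylinder(h=1.5, r=16.8) → bbox [-12.6,-29.7,-1.7] .. [21,3.9,-0.2]
B = sphere(r=7.4) → bbox [-7.4,-7.4,-7.4] .. [7.4,7.4,7.4]
lo = A.lo+B.lo = [-12.6-7.4, -29.7-7.4, -1.7-7.4] = [-20.000,-37.100,-9.100]
hi = A.hi+B.hi = [21+7.4, 3.9+7.4, -0.2+7.4] = [28.400,11.300,7.200]
diag = √(48.4²+48.4²+16.3²) = √4950.81 = 70.362

min=[-20.000,-37.100,-9.100] max=[28.400,11.300,7.200] diag=70.362


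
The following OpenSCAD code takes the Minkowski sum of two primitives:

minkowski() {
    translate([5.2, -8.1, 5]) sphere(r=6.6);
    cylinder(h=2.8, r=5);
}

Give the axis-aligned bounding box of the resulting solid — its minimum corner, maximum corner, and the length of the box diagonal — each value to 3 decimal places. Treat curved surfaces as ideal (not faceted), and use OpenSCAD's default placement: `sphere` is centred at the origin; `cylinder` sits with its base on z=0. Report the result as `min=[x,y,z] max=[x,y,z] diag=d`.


A = translate([5.2, -8.1, 5]) sphere(r=6.6) → bbox [-1.4,-14.7,-1.6] .. [11.8,-1.5,11.6]
B = cylinder(h=2.8, r=5) → bbox [-5,-5,0] .. [5,5,2.8]
lo = A.lo+B.lo = [-1.4-5, -14.7-5, -1.6+0] = [-6.400,-19.700,-1.600]
hi = A.hi+B.hi = [11.8+5, -1.5+5, 11.6+2.8] = [16.800,3.500,14.400]
diag = √(23.2²+23.2²+16²) = √1332.48 = 36.503

min=[-6.400,-19.700,-1.600] max=[16.800,3.500,14.400] diag=36.503


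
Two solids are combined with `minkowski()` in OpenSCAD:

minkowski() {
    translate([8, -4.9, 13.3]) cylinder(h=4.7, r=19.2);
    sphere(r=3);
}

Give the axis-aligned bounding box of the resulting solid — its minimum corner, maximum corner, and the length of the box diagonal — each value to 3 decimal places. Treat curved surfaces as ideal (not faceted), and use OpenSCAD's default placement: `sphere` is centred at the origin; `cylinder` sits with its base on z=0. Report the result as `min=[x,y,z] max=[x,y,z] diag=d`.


min=[-14.200,-27.100,10.300] max=[30.200,17.300,21.000] diag=63.696

A = translate([8, -4.9, 13.3]) cylinder(h=4.7, r=19.2) → bbox [-11.2,-24.1,13.3] .. [27.2,14.3,18]
B = sphere(r=3) → bbox [-3,-3,-3] .. [3,3,3]
lo = A.lo+B.lo = [-11.2-3, -24.1-3, 13.3-3] = [-14.200,-27.100,10.300]
hi = A.hi+B.hi = [27.2+3, 14.3+3, 18+3] = [30.200,17.300,21.000]
diag = √(44.4²+44.4²+10.7²) = √4057.21 = 63.696
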